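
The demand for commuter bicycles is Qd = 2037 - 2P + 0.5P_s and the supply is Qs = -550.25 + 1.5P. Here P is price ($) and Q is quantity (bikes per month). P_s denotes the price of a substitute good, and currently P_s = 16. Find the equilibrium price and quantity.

P* = 741.5, Q* = 562

With P_s = 16, demand is Qd = 2045 - 2P.
At equilibrium Qd = Qs, so 2045 - 2P = -550.25 + 1.5P; collecting terms, 2595.25 = 3.5P and P* = 741.5.
Then Q* = 2045 - 2(741.5) = 562.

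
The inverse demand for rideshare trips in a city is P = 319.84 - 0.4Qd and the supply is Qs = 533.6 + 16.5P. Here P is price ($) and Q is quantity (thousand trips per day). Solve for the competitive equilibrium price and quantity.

P* = 14, Q* = 764.6

In direct form, Qd = 799.6 - 2.5P.
Set Qd = Qs: 799.6 - 2.5P = 533.6 + 16.5P, so 266 = 19P and P* = 14.
Substitute back: Q* = 799.6 - 2.5(14) = 764.6.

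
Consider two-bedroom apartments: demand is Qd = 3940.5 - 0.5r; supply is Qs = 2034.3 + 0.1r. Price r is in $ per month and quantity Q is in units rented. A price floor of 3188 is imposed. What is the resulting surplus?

Surplus = 6.6

With r fixed at 3188, quantity demanded is 2346.5 and quantity supplied is 2353.1.
Surplus = Qs - Qd = 2353.1 - 2346.5 = 6.6.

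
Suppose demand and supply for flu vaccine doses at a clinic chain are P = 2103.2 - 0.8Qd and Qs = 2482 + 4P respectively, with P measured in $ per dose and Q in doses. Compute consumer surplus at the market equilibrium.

In direct form, Qd = 2629 - 1.25P.
Equating demand and supply, 2629 - 1.25P = 2482 + 4P gives 5.25P = 147, so P* = 28.
Then Q* = 2629 - 1.25(28) = 2594.
Demand choke price (Qd = 0): P = 2629/1.25 = 2103.2. Consumer surplus = ½ × (2103.2 - 28) × 2594 = 2691534.4.

Consumer surplus = 2691534.4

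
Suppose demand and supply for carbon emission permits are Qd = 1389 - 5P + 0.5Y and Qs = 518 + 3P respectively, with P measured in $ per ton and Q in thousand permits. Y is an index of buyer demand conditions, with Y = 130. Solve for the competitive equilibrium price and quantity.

P* = 117, Q* = 869

With Y = 130, demand is Qd = 1454 - 5P.
Equating demand and supply, 1454 - 5P = 518 + 3P gives 8P = 936, so P* = 117.
Plugging P* into demand: Q* = 1454 - 5(117) = 869.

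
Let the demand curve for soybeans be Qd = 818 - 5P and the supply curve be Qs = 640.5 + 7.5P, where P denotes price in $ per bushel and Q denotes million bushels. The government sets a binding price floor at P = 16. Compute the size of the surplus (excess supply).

Surplus = 22.5

Evaluating both curves at the floor price 16 gives Qd = 738, Qs = 760.5.
Surplus = Qs - Qd = 760.5 - 738 = 22.5.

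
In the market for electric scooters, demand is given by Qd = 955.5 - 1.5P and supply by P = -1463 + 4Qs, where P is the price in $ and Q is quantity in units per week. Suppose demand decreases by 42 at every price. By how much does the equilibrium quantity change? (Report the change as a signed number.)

Solving each curve for Q: Qs = 365.75 + 0.25P.
At equilibrium Qd = Qs, so 955.5 - 1.5P = 365.75 + 0.25P; collecting terms, 589.75 = 1.75P and P* = 337.
Plugging P* into demand: Q* = 955.5 - 1.5(337) = 450.
After the shift, demand is Qd = 913.5 - 1.5P.
New equilibrium: 547.75 = 1.75P, so P = 313 and Q = 444.
ΔQ = 444 - 450 = -6.

ΔQ = -6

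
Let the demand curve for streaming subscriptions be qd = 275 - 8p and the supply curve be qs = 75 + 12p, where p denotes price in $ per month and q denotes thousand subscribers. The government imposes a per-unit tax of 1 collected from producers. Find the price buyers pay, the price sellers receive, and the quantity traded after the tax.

p_b = 10.6, p_s = 9.6, q = 190.2

The tax drives a wedge p_b - p_s = 1. Substituting p_s = p_b - 1 into supply: qs = 63 + 12p_b.
Market clearing requires 275 - 8p_b = 63 + 12p_b; hence 212 = 20p_b and p_b = 10.6.
So p_s = 9.6 and the quantity traded is q = 275 - 8(10.6) = 190.2.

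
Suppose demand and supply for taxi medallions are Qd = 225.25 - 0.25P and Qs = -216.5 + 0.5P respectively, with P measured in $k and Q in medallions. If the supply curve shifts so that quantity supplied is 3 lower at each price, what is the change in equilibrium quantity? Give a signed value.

ΔQ = -1

At equilibrium Qd = Qs, so 225.25 - 0.25P = -216.5 + 0.5P; collecting terms, 441.75 = 0.75P and P* = 589.
Plugging P* into demand: Q* = 225.25 - 0.25(589) = 78.
After the shift, supply is Qs = -219.5 + 0.5P.
New equilibrium: 444.75 = 0.75P, so P = 593 and Q = 77.
ΔQ = 77 - 78 = -1.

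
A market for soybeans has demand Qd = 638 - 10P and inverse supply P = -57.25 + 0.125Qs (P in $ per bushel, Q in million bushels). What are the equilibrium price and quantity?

P* = 10, Q* = 538

Inverting to quantity form: Qs = 458 + 8P.
Set Qd = Qs: 638 - 10P = 458 + 8P, so 180 = 18P and P* = 10.
Plugging P* into demand: Q* = 638 - 10(10) = 538.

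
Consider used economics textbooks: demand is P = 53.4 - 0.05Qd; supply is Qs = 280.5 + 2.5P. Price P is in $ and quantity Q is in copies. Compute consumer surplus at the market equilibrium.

Solving each curve for Q: Qd = 1068 - 20P.
At equilibrium Qd = Qs, so 1068 - 20P = 280.5 + 2.5P; collecting terms, 787.5 = 22.5P and P* = 35.
From the demand curve, Q* = 1068 - 20(35) = 368.
Demand choke price (Qd = 0): P = 1068/20 = 53.4. Consumer surplus = ½ × (53.4 - 35) × 368 = 3385.6.

Consumer surplus = 3385.6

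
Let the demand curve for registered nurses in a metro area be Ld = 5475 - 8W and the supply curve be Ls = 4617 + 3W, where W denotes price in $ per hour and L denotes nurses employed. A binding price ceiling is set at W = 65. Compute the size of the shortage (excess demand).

At W = 65: Ld = 4955 and Ls = 4812.
Shortage = Ld - Ls = 4955 - 4812 = 143.

Shortage = 143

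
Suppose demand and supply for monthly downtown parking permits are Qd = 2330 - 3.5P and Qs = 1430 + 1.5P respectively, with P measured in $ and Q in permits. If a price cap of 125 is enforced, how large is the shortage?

Shortage = 275

Evaluating both curves at the ceiling price 125 gives Qd = 1892.5, Qs = 1617.5.
Shortage = Qd - Qs = 1892.5 - 1617.5 = 275.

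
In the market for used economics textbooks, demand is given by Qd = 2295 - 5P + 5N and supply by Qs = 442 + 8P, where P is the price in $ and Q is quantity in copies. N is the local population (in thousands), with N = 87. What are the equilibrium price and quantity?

With N = 87, demand is Qd = 2730 - 5P.
At equilibrium Qd = Qs, so 2730 - 5P = 442 + 8P; collecting terms, 2288 = 13P and P* = 176.
Substitute back: Q* = 2730 - 5(176) = 1850.

P* = 176, Q* = 1850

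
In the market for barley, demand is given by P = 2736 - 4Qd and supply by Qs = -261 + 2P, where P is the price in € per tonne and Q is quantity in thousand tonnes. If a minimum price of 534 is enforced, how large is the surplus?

Rewriting in direct form: Qd = 684 - 0.25P.
At P = 534: Qd = 550.5 and Qs = 807.
Surplus = Qs - Qd = 807 - 550.5 = 256.5.

Surplus = 256.5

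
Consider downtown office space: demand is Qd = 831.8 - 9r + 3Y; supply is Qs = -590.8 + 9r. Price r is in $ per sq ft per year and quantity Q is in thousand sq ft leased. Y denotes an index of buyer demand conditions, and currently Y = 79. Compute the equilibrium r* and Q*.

r* = 92.2, Q* = 239

With Y = 79, demand is Qd = 1068.8 - 9r.
Equating demand and supply, 1068.8 - 9r = -590.8 + 9r gives 18r = 1659.6, so r* = 92.2.
Then Q* = 1068.8 - 9(92.2) = 239.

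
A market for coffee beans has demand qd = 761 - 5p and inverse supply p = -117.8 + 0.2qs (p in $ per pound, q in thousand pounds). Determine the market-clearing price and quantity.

Solving each curve for q: qs = 589 + 5p.
Set qd = qs: 761 - 5p = 589 + 5p, so 172 = 10p and p* = 17.2.
Then q* = 761 - 5(17.2) = 675.

p* = 17.2, q* = 675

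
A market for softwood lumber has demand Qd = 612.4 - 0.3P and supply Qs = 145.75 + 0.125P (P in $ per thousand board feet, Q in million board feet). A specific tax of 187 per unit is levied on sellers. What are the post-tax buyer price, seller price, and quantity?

P_b = 1153, P_s = 966, Q = 266.5

With a tax of 187 on sellers, they supply based on the net price P_s = P_b - 187, so Qs = 122.375 + 0.125P_b.
Set Qd = Qs: 612.4 - 0.3P_b = 122.375 + 0.125P_b, so 490.025 = 0.425P_b and P_b = 1153.
Then P_s = 1153 - 187 = 966 and Q = 612.4 - 0.3(1153) = 266.5.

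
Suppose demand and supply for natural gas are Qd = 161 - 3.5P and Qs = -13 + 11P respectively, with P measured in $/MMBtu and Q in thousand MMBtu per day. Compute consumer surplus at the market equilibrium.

Consumer surplus = 2023

The market clears where 161 - 3.5P = -13 + 11P. Rearranging, 14.5P = 174, hence P* = 12.
Plugging P* into demand: Q* = 161 - 3.5(12) = 119.
Demand choke price (Qd = 0): P = 161/3.5 = 46. Consumer surplus = ½ × (46 - 12) × 119 = 2023.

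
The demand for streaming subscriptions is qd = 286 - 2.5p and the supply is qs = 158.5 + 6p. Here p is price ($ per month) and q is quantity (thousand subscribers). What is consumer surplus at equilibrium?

Set qd = qs: 286 - 2.5p = 158.5 + 6p, so 127.5 = 8.5p and p* = 15.
Then q* = 286 - 2.5(15) = 248.5.
Demand choke price (qd = 0): p = 286/2.5 = 114.4. Consumer surplus = ½ × (114.4 - 15) × 248.5 = 12350.45.

Consumer surplus = 12350.45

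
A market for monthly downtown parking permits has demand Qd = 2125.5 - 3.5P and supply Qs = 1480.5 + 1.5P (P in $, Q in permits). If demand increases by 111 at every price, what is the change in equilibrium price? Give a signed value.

ΔP = 22.2

The market clears where 2125.5 - 3.5P = 1480.5 + 1.5P. Rearranging, 5P = 645, hence P* = 129.
Plugging P* into demand: Q* = 2125.5 - 3.5(129) = 1674.
After the shift, demand is Qd = 2236.5 - 3.5P.
Re-solving, 5P = 756 gives P = 151.2 and Q = 1707.3.
ΔP = 151.2 - 129 = 22.2.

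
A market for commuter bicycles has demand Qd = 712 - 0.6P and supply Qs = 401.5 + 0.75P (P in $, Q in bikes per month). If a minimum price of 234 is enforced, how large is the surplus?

At P = 234: Qd = 571.6 and Qs = 577.
Surplus = Qs - Qd = 577 - 571.6 = 5.4.

Surplus = 5.4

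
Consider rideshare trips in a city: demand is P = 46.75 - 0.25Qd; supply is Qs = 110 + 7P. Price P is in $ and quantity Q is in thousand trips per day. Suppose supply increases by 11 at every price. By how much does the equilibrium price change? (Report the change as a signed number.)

ΔP = -1

Rewriting in direct form: Qd = 187 - 4P.
Set Qd = Qs: 187 - 4P = 110 + 7P, so 77 = 11P and P* = 7.
Plugging P* into demand: Q* = 187 - 4(7) = 159.
After the shift, supply is Qs = 121 + 7P.
New equilibrium: 66 = 11P, so P = 6 and Q = 163.
ΔP = 6 - 7 = -1.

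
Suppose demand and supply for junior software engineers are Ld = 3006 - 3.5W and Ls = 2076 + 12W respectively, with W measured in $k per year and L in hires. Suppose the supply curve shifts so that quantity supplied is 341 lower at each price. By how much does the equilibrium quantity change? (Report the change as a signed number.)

Set Ld = Ls: 3006 - 3.5W = 2076 + 12W, so 930 = 15.5W and W* = 60.
Then L* = 3006 - 3.5(60) = 2796.
After the shift, supply is Ls = 1735 + 12W.
Re-solving, 15.5W = 1271 gives W = 82 and L = 2719.
ΔL = 2719 - 2796 = -77.

ΔL = -77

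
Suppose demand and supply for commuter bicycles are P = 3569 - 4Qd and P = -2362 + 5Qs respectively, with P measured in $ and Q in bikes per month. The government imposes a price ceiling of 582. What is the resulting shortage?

Shortage = 157.95

Inverting to quantity form: Qd = 892.25 - 0.25P and Qs = 472.4 + 0.2P.
Evaluating both curves at the ceiling price 582 gives Qd = 746.75, Qs = 588.8.
Shortage = Qd - Qs = 746.75 - 588.8 = 157.95.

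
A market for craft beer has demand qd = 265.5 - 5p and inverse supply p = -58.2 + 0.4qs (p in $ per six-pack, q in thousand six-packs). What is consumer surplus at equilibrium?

Consumer surplus = 3441.025

Rewriting in direct form: qs = 145.5 + 2.5p.
At equilibrium qd = qs, so 265.5 - 5p = 145.5 + 2.5p; collecting terms, 120 = 7.5p and p* = 16.
Substitute back: q* = 265.5 - 5(16) = 185.5.
Demand choke price (qd = 0): p = 265.5/5 = 53.1. Consumer surplus = ½ × (53.1 - 16) × 185.5 = 3441.025.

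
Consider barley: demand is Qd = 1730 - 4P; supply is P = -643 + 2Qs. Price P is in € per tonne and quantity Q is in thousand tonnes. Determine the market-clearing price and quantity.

P* = 313, Q* = 478

In direct form, Qs = 321.5 + 0.5P.
Set Qd = Qs: 1730 - 4P = 321.5 + 0.5P, so 1408.5 = 4.5P and P* = 313.
Substitute back: Q* = 1730 - 4(313) = 478.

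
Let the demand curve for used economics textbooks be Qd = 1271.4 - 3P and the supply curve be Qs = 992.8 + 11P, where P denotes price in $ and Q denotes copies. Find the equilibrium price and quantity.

At equilibrium Qd = Qs, so 1271.4 - 3P = 992.8 + 11P; collecting terms, 278.6 = 14P and P* = 19.9.
From the demand curve, Q* = 1271.4 - 3(19.9) = 1211.7.

P* = 19.9, Q* = 1211.7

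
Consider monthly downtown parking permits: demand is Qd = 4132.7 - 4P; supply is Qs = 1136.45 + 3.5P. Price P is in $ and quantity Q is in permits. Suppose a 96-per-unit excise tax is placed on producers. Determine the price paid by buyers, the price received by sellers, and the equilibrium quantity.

P_b = 444.3, P_s = 348.3, Q = 2355.5

The tax drives a wedge P_b - P_s = 96. Substituting P_s = P_b - 96 into supply: Qs = 800.45 + 3.5P_b.
Equate demand and the shifted supply: 4132.7 - 4P_b = 800.45 + 3.5P_b, giving 7.5P_b = 3332.25, so P_b = 444.3.
So P_s = 348.3 and the quantity traded is Q = 4132.7 - 4(444.3) = 2355.5.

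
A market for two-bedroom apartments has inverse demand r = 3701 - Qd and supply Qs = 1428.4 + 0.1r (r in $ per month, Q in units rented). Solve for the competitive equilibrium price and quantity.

Rewriting in direct form: Qd = 3701 - r.
At equilibrium Qd = Qs, so 3701 - r = 1428.4 + 0.1r; collecting terms, 2272.6 = 1.1r and r* = 2066.
Then Q* = 3701 - 2066 = 1635.

r* = 2066, Q* = 1635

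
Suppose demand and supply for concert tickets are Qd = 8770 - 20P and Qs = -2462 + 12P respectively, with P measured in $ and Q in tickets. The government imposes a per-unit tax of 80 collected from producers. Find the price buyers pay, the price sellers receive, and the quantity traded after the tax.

The tax drives a wedge P_b - P_s = 80. Substituting P_s = P_b - 80 into supply: Qs = -3422 + 12P_b.
Set Qd = Qs: 8770 - 20P_b = -3422 + 12P_b, so 12192 = 32P_b and P_b = 381.
So P_s = 301 and the quantity traded is Q = 8770 - 20(381) = 1150.

P_b = 381, P_s = 301, Q = 1150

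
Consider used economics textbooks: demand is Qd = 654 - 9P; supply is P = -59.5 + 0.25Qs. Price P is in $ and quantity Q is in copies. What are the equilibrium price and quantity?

Solving each curve for Q: Qs = 238 + 4P.
Set Qd = Qs: 654 - 9P = 238 + 4P, so 416 = 13P and P* = 32.
Then Q* = 654 - 9(32) = 366.

P* = 32, Q* = 366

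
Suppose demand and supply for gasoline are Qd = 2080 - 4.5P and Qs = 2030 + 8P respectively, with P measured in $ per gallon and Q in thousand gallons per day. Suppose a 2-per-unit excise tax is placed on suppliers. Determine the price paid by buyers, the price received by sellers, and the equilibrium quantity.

P_b = 5.28, P_s = 3.28, Q = 2056.24

Suppliers keep P_s = P_b - 2 per unit, so supply in terms of the buyer price is Qs = 2014 + 8P_b.
Set Qd = Qs: 2080 - 4.5P_b = 2014 + 8P_b, so 66 = 12.5P_b and P_b = 5.28.
So P_s = 3.28 and the quantity traded is Q = 2080 - 4.5(5.28) = 2056.24.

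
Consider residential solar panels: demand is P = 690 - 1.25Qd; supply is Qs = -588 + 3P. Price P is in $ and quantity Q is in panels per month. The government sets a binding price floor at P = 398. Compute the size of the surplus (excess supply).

Surplus = 372.4

Solving each curve for Q: Qd = 552 - 0.8P.
With P fixed at 398, quantity demanded is 233.6 and quantity supplied is 606.
Surplus = Qs - Qd = 606 - 233.6 = 372.4.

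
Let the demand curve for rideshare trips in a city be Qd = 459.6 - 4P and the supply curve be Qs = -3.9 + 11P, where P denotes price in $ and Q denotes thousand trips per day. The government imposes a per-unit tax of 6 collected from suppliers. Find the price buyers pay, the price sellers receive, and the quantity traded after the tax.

With a tax of 6 on suppliers, they supply based on the net price P_s = P_b - 6, so Qs = -69.9 + 11P_b.
Market clearing requires 459.6 - 4P_b = -69.9 + 11P_b; hence 529.5 = 15P_b and P_b = 35.3.
So P_s = 29.3 and the quantity traded is Q = 459.6 - 4(35.3) = 318.4.

P_b = 35.3, P_s = 29.3, Q = 318.4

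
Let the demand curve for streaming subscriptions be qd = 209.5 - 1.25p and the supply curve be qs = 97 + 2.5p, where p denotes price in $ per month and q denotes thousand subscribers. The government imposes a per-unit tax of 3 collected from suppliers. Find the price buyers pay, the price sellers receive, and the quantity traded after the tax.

p_b = 32, p_s = 29, q = 169.5

The tax drives a wedge p_b - p_s = 3. Substituting p_s = p_b - 3 into supply: qs = 89.5 + 2.5p_b.
Market clearing requires 209.5 - 1.25p_b = 89.5 + 2.5p_b; hence 120 = 3.75p_b and p_b = 32.
Then p_s = 32 - 3 = 29 and q = 209.5 - 1.25(32) = 169.5.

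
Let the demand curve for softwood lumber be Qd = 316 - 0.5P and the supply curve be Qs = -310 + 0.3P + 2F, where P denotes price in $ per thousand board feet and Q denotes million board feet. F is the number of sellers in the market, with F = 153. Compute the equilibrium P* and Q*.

P* = 400, Q* = 116

With F = 153, supply is Qs = -4 + 0.3P.
The market clears where 316 - 0.5P = -4 + 0.3P. Rearranging, 0.8P = 320, hence P* = 400.
Plugging P* into demand: Q* = 316 - 0.5(400) = 116.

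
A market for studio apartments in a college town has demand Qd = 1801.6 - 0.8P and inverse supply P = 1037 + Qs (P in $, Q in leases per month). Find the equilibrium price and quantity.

P* = 1577, Q* = 540

Rewriting in direct form: Qs = -1037 + P.
At equilibrium Qd = Qs, so 1801.6 - 0.8P = -1037 + P; collecting terms, 2838.6 = 1.8P and P* = 1577.
Substitute back: Q* = 1801.6 - 0.8(1577) = 540.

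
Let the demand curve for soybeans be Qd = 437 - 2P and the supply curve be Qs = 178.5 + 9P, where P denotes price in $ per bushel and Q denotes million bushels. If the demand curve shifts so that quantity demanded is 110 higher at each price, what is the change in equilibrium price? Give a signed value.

Set Qd = Qs: 437 - 2P = 178.5 + 9P, so 258.5 = 11P and P* = 23.5.
Substitute back: Q* = 437 - 2(23.5) = 390.
After the shift, demand is Qd = 547 - 2P.
Re-solving, 11P = 368.5 gives P = 33.5 and Q = 480.
ΔP = 33.5 - 23.5 = 10.

ΔP = 10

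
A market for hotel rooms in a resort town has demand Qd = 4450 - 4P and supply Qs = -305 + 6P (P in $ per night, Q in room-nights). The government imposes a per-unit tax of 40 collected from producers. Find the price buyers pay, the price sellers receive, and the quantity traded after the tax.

P_b = 499.5, P_s = 459.5, Q = 2452

The tax drives a wedge P_b - P_s = 40. Substituting P_s = P_b - 40 into supply: Qs = -545 + 6P_b.
Set Qd = Qs: 4450 - 4P_b = -545 + 6P_b, so 4995 = 10P_b and P_b = 499.5.
Then P_s = 499.5 - 40 = 459.5 and Q = 4450 - 4(499.5) = 2452.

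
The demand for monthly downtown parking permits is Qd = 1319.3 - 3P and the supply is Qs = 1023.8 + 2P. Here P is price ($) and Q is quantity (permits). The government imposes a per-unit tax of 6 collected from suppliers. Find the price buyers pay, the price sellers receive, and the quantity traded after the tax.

Suppliers keep P_s = P_b - 6 per unit, so supply in terms of the buyer price is Qs = 1011.8 + 2P_b.
Market clearing requires 1319.3 - 3P_b = 1011.8 + 2P_b; hence 307.5 = 5P_b and P_b = 61.5.
Then P_s = 61.5 - 6 = 55.5 and Q = 1319.3 - 3(61.5) = 1134.8.

P_b = 61.5, P_s = 55.5, Q = 1134.8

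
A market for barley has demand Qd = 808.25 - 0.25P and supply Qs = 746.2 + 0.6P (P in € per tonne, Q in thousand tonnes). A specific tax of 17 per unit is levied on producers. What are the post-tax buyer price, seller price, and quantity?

With a tax of 17 on producers, they supply based on the net price P_s = P_b - 17, so Qs = 736 + 0.6P_b.
Set Qd = Qs: 808.25 - 0.25P_b = 736 + 0.6P_b, so 72.25 = 0.85P_b and P_b = 85.
Then P_s = 85 - 17 = 68 and Q = 808.25 - 0.25(85) = 787.

P_b = 85, P_s = 68, Q = 787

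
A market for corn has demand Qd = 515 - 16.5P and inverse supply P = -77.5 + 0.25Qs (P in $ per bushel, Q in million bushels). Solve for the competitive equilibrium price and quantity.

P* = 10, Q* = 350

Inverting to quantity form: Qs = 310 + 4P.
Equating demand and supply, 515 - 16.5P = 310 + 4P gives 20.5P = 205, so P* = 10.
From the demand curve, Q* = 515 - 16.5(10) = 350.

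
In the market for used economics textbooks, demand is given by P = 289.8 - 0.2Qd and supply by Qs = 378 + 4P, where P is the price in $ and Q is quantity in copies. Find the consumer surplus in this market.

In direct form, Qd = 1449 - 5P.
Equating demand and supply, 1449 - 5P = 378 + 4P gives 9P = 1071, so P* = 119.
Then Q* = 1449 - 5(119) = 854.
Demand choke price (Qd = 0): P = 1449/5 = 289.8. Consumer surplus = ½ × (289.8 - 119) × 854 = 72931.6.

Consumer surplus = 72931.6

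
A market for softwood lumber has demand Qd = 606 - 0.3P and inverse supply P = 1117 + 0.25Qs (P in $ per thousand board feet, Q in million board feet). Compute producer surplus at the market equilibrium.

Rewriting in direct form: Qs = -4468 + 4P.
The market clears where 606 - 0.3P = -4468 + 4P. Rearranging, 4.3P = 5074, hence P* = 1180.
Substitute back: Q* = 606 - 0.3(1180) = 252.
Supply choke price (Qs = 0): P = 1117. Producer surplus = ½ × (1180 - 1117) × 252 = 7938.

Producer surplus = 7938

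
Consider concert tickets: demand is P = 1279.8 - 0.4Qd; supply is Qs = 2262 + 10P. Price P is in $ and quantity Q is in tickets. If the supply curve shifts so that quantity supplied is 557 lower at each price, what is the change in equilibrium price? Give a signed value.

Rewriting in direct form: Qd = 3199.5 - 2.5P.
At equilibrium Qd = Qs, so 3199.5 - 2.5P = 2262 + 10P; collecting terms, 937.5 = 12.5P and P* = 75.
Substitute back: Q* = 3199.5 - 2.5(75) = 3012.
After the shift, supply is Qs = 1705 + 10P.
The new intersection has 1494.5 = 12.5P, i.e. P = 119.56, Q = 2900.6.
ΔP = 119.56 - 75 = 44.56.

ΔP = 44.56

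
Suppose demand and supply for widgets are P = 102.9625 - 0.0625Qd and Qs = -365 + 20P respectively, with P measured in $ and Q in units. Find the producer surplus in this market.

Solving each curve for Q: Qd = 1647.4 - 16P.
Set Qd = Qs: 1647.4 - 16P = -365 + 20P, so 2012.4 = 36P and P* = 55.9.
Plugging P* into demand: Q* = 1647.4 - 16(55.9) = 753.
Supply choke price (Qs = 0): P = 18.25. Producer surplus = ½ × (55.9 - 18.25) × 753 = 14175.225.

Producer surplus = 14175.225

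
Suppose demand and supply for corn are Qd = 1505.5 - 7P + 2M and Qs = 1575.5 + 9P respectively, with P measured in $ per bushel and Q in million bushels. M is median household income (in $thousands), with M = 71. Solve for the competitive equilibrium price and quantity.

P* = 4.5, Q* = 1616

With M = 71, demand is Qd = 1647.5 - 7P.
At equilibrium Qd = Qs, so 1647.5 - 7P = 1575.5 + 9P; collecting terms, 72 = 16P and P* = 4.5.
Substitute back: Q* = 1647.5 - 7(4.5) = 1616.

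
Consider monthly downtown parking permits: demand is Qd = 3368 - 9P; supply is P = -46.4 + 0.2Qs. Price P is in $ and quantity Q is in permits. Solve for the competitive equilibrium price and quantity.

In direct form, Qs = 232 + 5P.
The market clears where 3368 - 9P = 232 + 5P. Rearranging, 14P = 3136, hence P* = 224.
Substitute back: Q* = 3368 - 9(224) = 1352.

P* = 224, Q* = 1352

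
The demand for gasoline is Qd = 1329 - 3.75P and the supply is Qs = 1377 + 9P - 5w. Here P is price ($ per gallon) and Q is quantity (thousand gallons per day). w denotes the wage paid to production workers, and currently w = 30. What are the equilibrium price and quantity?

With w = 30, supply is Qs = 1227 + 9P.
The market clears where 1329 - 3.75P = 1227 + 9P. Rearranging, 12.75P = 102, hence P* = 8.
From the demand curve, Q* = 1329 - 3.75(8) = 1299.

P* = 8, Q* = 1299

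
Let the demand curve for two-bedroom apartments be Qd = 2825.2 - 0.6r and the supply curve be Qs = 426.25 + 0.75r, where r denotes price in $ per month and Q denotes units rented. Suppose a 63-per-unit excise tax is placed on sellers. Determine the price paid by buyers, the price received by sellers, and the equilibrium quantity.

The tax drives a wedge r_b - r_s = 63. Substituting r_s = r_b - 63 into supply: Qs = 379 + 0.75r_b.
Equate demand and the shifted supply: 2825.2 - 0.6r_b = 379 + 0.75r_b, giving 1.35r_b = 2446.2, so r_b = 1812.
So r_s = 1749 and the quantity traded is Q = 2825.2 - 0.6(1812) = 1738.

r_b = 1812, r_s = 1749, Q = 1738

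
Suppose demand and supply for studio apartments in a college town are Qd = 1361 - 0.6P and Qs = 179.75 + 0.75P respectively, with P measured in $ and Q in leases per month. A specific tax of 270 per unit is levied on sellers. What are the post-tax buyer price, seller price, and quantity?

The tax drives a wedge P_b - P_s = 270. Substituting P_s = P_b - 270 into supply: Qs = -22.75 + 0.75P_b.
Equate demand and the shifted supply: 1361 - 0.6P_b = -22.75 + 0.75P_b, giving 1.35P_b = 1383.75, so P_b = 1025.
Then P_s = 1025 - 270 = 755 and Q = 1361 - 0.6(1025) = 746.

P_b = 1025, P_s = 755, Q = 746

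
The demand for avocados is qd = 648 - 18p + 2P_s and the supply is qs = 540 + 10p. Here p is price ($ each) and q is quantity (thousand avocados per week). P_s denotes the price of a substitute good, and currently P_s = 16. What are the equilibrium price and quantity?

p* = 5, q* = 590

With P_s = 16, demand is qd = 680 - 18p.
Set qd = qs: 680 - 18p = 540 + 10p, so 140 = 28p and p* = 5.
From the demand curve, q* = 680 - 18(5) = 590.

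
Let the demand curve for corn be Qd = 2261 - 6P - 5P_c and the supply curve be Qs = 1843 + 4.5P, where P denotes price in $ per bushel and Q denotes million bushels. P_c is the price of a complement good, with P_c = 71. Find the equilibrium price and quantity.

P* = 6, Q* = 1870

With P_c = 71, demand is Qd = 1906 - 6P.
Set Qd = Qs: 1906 - 6P = 1843 + 4.5P, so 63 = 10.5P and P* = 6.
Then Q* = 1906 - 6(6) = 1870.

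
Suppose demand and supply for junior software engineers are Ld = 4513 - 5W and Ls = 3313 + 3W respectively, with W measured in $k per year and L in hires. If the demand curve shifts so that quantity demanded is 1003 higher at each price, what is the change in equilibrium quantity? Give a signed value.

At equilibrium Ld = Ls, so 4513 - 5W = 3313 + 3W; collecting terms, 1200 = 8W and W* = 150.
From the demand curve, L* = 4513 - 5(150) = 3763.
After the shift, demand is Ld = 5516 - 5W.
New equilibrium: 2203 = 8W, so W = 275.375 and L = 4139.125.
ΔL = 4139.125 - 3763 = 376.125.

ΔL = 376.125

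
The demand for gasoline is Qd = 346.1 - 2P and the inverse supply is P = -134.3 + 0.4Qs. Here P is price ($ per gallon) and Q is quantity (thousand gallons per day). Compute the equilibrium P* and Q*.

P* = 2.3, Q* = 341.5

Rewriting in direct form: Qs = 335.75 + 2.5P.
The market clears where 346.1 - 2P = 335.75 + 2.5P. Rearranging, 4.5P = 10.35, hence P* = 2.3.
From the demand curve, Q* = 346.1 - 2(2.3) = 341.5.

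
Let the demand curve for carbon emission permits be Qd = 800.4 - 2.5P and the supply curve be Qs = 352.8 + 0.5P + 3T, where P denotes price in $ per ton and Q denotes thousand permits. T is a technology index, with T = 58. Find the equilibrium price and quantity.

With T = 58, supply is Qs = 526.8 + 0.5P.
Equating demand and supply, 800.4 - 2.5P = 526.8 + 0.5P gives 3P = 273.6, so P* = 91.2.
Plugging P* into demand: Q* = 800.4 - 2.5(91.2) = 572.4.

P* = 91.2, Q* = 572.4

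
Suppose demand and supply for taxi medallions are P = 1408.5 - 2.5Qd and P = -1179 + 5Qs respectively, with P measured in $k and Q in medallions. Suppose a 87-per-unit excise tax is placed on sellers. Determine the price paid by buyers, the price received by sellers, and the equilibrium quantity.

P_b = 575, P_s = 488, Q = 333.4

Inverting to quantity form: Qd = 563.4 - 0.4P and Qs = 235.8 + 0.2P.
With a tax of 87 on sellers, they supply based on the net price P_s = P_b - 87, so Qs = 218.4 + 0.2P_b.
Equate demand and the shifted supply: 563.4 - 0.4P_b = 218.4 + 0.2P_b, giving 0.6P_b = 345, so P_b = 575.
So P_s = 488 and the quantity traded is Q = 563.4 - 0.4(575) = 333.4.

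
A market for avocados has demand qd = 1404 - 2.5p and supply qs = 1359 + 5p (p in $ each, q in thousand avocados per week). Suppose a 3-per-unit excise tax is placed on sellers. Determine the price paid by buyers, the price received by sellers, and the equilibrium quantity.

p_b = 8, p_s = 5, q = 1384

With a tax of 3 on sellers, they supply based on the net price p_s = p_b - 3, so qs = 1344 + 5p_b.
Equate demand and the shifted supply: 1404 - 2.5p_b = 1344 + 5p_b, giving 7.5p_b = 60, so p_b = 8.
Then p_s = 8 - 3 = 5 and q = 1404 - 2.5(8) = 1384.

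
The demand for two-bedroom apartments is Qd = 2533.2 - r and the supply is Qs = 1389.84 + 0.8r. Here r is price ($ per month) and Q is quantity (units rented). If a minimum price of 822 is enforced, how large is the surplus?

Surplus = 336.24

With r fixed at 822, quantity demanded is 1711.2 and quantity supplied is 2047.44.
Surplus = Qs - Qd = 2047.44 - 1711.2 = 336.24.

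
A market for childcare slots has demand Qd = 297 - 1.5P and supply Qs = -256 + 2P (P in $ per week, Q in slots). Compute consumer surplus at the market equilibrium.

Consumer surplus = 1200

Set Qd = Qs: 297 - 1.5P = -256 + 2P, so 553 = 3.5P and P* = 158.
Substitute back: Q* = 297 - 1.5(158) = 60.
Demand choke price (Qd = 0): P = 297/1.5 = 198. Consumer surplus = ½ × (198 - 158) × 60 = 1200.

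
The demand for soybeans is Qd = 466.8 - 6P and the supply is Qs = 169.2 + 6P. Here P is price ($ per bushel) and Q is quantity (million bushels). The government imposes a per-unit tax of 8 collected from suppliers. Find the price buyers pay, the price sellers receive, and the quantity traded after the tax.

The tax drives a wedge P_b - P_s = 8. Substituting P_s = P_b - 8 into supply: Qs = 121.2 + 6P_b.
Market clearing requires 466.8 - 6P_b = 121.2 + 6P_b; hence 345.6 = 12P_b and P_b = 28.8.
So P_s = 20.8 and the quantity traded is Q = 466.8 - 6(28.8) = 294.

P_b = 28.8, P_s = 20.8, Q = 294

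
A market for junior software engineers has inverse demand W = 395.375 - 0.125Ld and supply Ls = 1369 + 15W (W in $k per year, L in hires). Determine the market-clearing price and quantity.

W* = 78, L* = 2539

Inverting to quantity form: Ld = 3163 - 8W.
Set Ld = Ls: 3163 - 8W = 1369 + 15W, so 1794 = 23W and W* = 78.
Plugging W* into demand: L* = 3163 - 8(78) = 2539.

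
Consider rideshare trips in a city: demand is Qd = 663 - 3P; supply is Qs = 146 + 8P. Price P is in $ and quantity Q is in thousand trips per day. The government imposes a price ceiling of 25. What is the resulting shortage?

With P fixed at 25, quantity demanded is 588 and quantity supplied is 346.
Shortage = Qd - Qs = 588 - 346 = 242.

Shortage = 242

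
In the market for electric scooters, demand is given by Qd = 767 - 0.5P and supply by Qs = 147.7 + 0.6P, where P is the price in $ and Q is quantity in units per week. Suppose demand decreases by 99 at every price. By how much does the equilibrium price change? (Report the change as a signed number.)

ΔP = -90

At equilibrium Qd = Qs, so 767 - 0.5P = 147.7 + 0.6P; collecting terms, 619.3 = 1.1P and P* = 563.
Plugging P* into demand: Q* = 767 - 0.5(563) = 485.5.
After the shift, demand is Qd = 668 - 0.5P.
Re-solving, 1.1P = 520.3 gives P = 473 and Q = 431.5.
ΔP = 473 - 563 = -90.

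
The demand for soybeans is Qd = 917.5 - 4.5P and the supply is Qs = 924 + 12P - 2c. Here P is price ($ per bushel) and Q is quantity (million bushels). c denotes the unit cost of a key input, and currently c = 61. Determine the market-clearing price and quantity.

P* = 7, Q* = 886

With c = 61, supply is Qs = 802 + 12P.
Set Qd = Qs: 917.5 - 4.5P = 802 + 12P, so 115.5 = 16.5P and P* = 7.
Plugging P* into demand: Q* = 917.5 - 4.5(7) = 886.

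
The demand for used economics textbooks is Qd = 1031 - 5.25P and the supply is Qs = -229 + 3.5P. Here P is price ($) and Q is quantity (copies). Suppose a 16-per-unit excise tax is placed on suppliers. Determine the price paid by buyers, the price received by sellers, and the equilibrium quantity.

The tax drives a wedge P_b - P_s = 16. Substituting P_s = P_b - 16 into supply: Qs = -285 + 3.5P_b.
Set Qd = Qs: 1031 - 5.25P_b = -285 + 3.5P_b, so 1316 = 8.75P_b and P_b = 150.4.
Then P_s = 150.4 - 16 = 134.4 and Q = 1031 - 5.25(150.4) = 241.4.

P_b = 150.4, P_s = 134.4, Q = 241.4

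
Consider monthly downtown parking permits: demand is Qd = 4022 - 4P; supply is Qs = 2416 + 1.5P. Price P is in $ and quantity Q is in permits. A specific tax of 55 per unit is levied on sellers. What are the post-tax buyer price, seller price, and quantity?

P_b = 307, P_s = 252, Q = 2794

With a tax of 55 on sellers, they supply based on the net price P_s = P_b - 55, so Qs = 2333.5 + 1.5P_b.
Market clearing requires 4022 - 4P_b = 2333.5 + 1.5P_b; hence 1688.5 = 5.5P_b and P_b = 307.
Then P_s = 307 - 55 = 252 and Q = 4022 - 4(307) = 2794.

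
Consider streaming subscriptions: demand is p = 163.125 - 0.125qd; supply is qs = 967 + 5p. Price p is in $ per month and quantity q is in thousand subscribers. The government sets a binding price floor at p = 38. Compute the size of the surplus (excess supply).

Rewriting in direct form: qd = 1305 - 8p.
At p = 38: qd = 1001 and qs = 1157.
Surplus = qs - qd = 1157 - 1001 = 156.

Surplus = 156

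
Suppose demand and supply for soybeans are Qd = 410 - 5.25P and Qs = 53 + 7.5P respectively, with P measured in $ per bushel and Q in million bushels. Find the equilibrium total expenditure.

Total expenditure = 7364

The market clears where 410 - 5.25P = 53 + 7.5P. Rearranging, 12.75P = 357, hence P* = 28.
Plugging P* into demand: Q* = 410 - 5.25(28) = 263.
Total expenditure = P* × Q* = 28 × 263 = 7364.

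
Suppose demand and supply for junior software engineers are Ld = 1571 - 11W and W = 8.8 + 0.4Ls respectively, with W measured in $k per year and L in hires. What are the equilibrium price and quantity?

W* = 118, L* = 273

Rewriting in direct form: Ls = -22 + 2.5W.
At equilibrium Ld = Ls, so 1571 - 11W = -22 + 2.5W; collecting terms, 1593 = 13.5W and W* = 118.
Plugging W* into demand: L* = 1571 - 11(118) = 273.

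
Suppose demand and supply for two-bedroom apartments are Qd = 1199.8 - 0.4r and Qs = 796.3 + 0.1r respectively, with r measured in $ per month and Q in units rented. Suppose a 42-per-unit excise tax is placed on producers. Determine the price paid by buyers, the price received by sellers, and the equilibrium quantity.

r_b = 815.4, r_s = 773.4, Q = 873.64

Producers keep r_s = r_b - 42 per unit, so supply in terms of the buyer price is Qs = 792.1 + 0.1r_b.
Equate demand and the shifted supply: 1199.8 - 0.4r_b = 792.1 + 0.1r_b, giving 0.5r_b = 407.7, so r_b = 815.4.
Then r_s = 815.4 - 42 = 773.4 and Q = 1199.8 - 0.4(815.4) = 873.64.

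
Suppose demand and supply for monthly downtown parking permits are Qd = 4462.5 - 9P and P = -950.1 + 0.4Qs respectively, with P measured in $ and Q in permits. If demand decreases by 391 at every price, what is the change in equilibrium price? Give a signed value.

ΔP = -34

In direct form, Qs = 2375.25 + 2.5P.
Equating demand and supply, 4462.5 - 9P = 2375.25 + 2.5P gives 11.5P = 2087.25, so P* = 181.5.
Then Q* = 4462.5 - 9(181.5) = 2829.
After the shift, demand is Qd = 4071.5 - 9P.
The new intersection has 1696.25 = 11.5P, i.e. P = 147.5, Q = 2744.
ΔP = 147.5 - 181.5 = -34.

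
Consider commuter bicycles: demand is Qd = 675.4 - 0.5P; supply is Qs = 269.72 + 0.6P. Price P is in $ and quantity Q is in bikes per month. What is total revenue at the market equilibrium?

The market clears where 675.4 - 0.5P = 269.72 + 0.6P. Rearranging, 1.1P = 405.68, hence P* = 368.8.
Plugging P* into demand: Q* = 675.4 - 0.5(368.8) = 491.
Total revenue = P* × Q* = 368.8 × 491 = 181080.8.

Total revenue = 181080.8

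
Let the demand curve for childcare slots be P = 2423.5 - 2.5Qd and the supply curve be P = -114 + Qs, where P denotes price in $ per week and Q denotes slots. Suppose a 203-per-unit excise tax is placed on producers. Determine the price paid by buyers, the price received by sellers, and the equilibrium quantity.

Inverting to quantity form: Qd = 969.4 - 0.4P and Qs = 114 + P.
The tax drives a wedge P_b - P_s = 203. Substituting P_s = P_b - 203 into supply: Qs = -89 + P_b.
Set Qd = Qs: 969.4 - 0.4P_b = -89 + P_b, so 1058.4 = 1.4P_b and P_b = 756.
Then P_s = 756 - 203 = 553 and Q = 969.4 - 0.4(756) = 667.

P_b = 756, P_s = 553, Q = 667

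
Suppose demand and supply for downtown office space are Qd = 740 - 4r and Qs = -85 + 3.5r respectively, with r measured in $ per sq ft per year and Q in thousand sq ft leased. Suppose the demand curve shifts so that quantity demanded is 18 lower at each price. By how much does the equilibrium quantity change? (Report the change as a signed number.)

ΔQ = -8.4

At equilibrium Qd = Qs, so 740 - 4r = -85 + 3.5r; collecting terms, 825 = 7.5r and r* = 110.
Then Q* = 740 - 4(110) = 300.
After the shift, demand is Qd = 722 - 4r.
Re-solving, 7.5r = 807 gives r = 107.6 and Q = 291.6.
ΔQ = 291.6 - 300 = -8.4.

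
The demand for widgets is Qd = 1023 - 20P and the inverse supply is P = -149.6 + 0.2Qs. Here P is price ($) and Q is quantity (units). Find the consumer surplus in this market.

Rewriting in direct form: Qs = 748 + 5P.
Equating demand and supply, 1023 - 20P = 748 + 5P gives 25P = 275, so P* = 11.
Plugging P* into demand: Q* = 1023 - 20(11) = 803.
Demand choke price (Qd = 0): P = 1023/20 = 51.15. Consumer surplus = ½ × (51.15 - 11) × 803 = 16120.225.

Consumer surplus = 16120.225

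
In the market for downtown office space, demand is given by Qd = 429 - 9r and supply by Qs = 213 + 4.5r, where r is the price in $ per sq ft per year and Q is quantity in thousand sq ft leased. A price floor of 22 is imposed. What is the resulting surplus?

Surplus = 81

At r = 22: Qd = 231 and Qs = 312.
Surplus = Qs - Qd = 312 - 231 = 81.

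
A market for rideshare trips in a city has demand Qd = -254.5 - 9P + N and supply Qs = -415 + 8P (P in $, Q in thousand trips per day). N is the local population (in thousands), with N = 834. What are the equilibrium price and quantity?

P* = 58.5, Q* = 53

With N = 834, demand is Qd = 579.5 - 9P.
Equating demand and supply, 579.5 - 9P = -415 + 8P gives 17P = 994.5, so P* = 58.5.
Plugging P* into demand: Q* = 579.5 - 9(58.5) = 53.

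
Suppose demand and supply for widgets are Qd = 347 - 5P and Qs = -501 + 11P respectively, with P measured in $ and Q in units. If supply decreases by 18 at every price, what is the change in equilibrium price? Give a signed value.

At equilibrium Qd = Qs, so 347 - 5P = -501 + 11P; collecting terms, 848 = 16P and P* = 53.
Then Q* = 347 - 5(53) = 82.
After the shift, supply is Qs = -519 + 11P.
New equilibrium: 866 = 16P, so P = 54.125 and Q = 76.375.
ΔP = 54.125 - 53 = 1.125.

ΔP = 1.125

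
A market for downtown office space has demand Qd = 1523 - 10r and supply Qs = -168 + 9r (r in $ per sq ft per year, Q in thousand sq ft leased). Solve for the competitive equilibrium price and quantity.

At equilibrium Qd = Qs, so 1523 - 10r = -168 + 9r; collecting terms, 1691 = 19r and r* = 89.
Then Q* = 1523 - 10(89) = 633.

r* = 89, Q* = 633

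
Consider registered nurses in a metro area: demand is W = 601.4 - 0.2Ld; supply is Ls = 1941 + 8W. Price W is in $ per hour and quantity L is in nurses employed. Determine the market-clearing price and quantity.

W* = 82, L* = 2597

Inverting to quantity form: Ld = 3007 - 5W.
At equilibrium Ld = Ls, so 3007 - 5W = 1941 + 8W; collecting terms, 1066 = 13W and W* = 82.
From the demand curve, L* = 3007 - 5(82) = 2597.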